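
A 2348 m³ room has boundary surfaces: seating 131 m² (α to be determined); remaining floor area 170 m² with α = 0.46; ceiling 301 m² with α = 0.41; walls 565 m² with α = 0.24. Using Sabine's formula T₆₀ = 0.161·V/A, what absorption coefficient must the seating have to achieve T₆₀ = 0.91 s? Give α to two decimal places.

A = 0.161·V/T₆₀ = 0.161·2348/0.91 = 415.42 m² sabins.
Absorption from the other surfaces = 170·0.46 + 301·0.41 + 565·0.24 = 337.21 m², so the seating must supply 78.21 m² over 131 m².
α = 78.21/131 = 0.597.

0.60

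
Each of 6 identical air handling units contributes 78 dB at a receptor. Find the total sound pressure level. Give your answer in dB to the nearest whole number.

N identical incoherent sources raise the level by 10·log₁₀ N.
L_total = 78 + 10·log₁₀(6) = 78 + 7.782 = 85.78 dB.

86 dB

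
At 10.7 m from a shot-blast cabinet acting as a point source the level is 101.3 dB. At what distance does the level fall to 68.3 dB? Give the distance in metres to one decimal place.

478.0 m

The 33.0 dB drop corresponds to a distance ratio of 10^(33.0/20) for a point source.
r₂ = 10.7·10^((101.3−68.3)/20) = 10.7·10^(33.0/20) = 477.95 m.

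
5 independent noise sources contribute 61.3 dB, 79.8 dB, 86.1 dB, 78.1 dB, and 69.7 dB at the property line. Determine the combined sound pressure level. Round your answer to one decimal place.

Incoherent sources combine by intensity addition: L_total = 10·log₁₀(Σ 10^(L_i/10)).
Σ 10^(L/10) = 10^(61.3/10) + 10^(79.8/10) + 10^(86.1/10) + 10^(78.1/10) + 10^(69.7/10) = 5.781e+08.
L_total = 10·log₁₀(5.781e+08) = 87.62 dB.

87.6 dB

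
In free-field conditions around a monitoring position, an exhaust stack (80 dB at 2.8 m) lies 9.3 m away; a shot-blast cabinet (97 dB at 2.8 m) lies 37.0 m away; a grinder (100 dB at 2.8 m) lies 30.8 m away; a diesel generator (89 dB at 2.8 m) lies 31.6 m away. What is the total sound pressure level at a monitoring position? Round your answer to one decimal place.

81.0 dB

Apply inverse-square spreading to bring every level to the receiver, then sum 10^(L/10).
exhaust stack: 80 − 20·log₁₀(9.3/2.8) = 80 − 10.43 = 69.57 dB.
shot-blast cabinet: 97 − 20·log₁₀(37.0/2.8) = 97 − 22.42 = 74.58 dB.
grinder: 100 − 20·log₁₀(30.8/2.8) = 100 − 20.83 = 79.17 dB.
diesel generator: 89 − 20·log₁₀(31.6/2.8) = 89 − 21.05 = 67.95 dB.
Σ 10^(L/10) = 1.266e+08 → L_total = 10·log₁₀(1.266e+08) = 81.03 dB.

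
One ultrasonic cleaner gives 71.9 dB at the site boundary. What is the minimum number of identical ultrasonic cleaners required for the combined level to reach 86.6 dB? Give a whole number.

30

N identical sources give L₁ + 10·log₁₀ N, so require 10·log₁₀ N ≥ 86.6 − 71.9 = 14.7 dB.
N ≥ 10^(14.7/10) = 29.512, so N = 30.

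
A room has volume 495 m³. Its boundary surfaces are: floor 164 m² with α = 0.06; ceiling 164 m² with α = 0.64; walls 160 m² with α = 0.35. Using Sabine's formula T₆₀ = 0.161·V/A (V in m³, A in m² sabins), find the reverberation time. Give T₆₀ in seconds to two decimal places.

0.47 s

Summing Sᵢαᵢ: 164·0.06 + 164·0.64 + 160·0.35 = 170.80 m².
T₆₀ = 0.161 × 495 / 170.80 = 0.467 s.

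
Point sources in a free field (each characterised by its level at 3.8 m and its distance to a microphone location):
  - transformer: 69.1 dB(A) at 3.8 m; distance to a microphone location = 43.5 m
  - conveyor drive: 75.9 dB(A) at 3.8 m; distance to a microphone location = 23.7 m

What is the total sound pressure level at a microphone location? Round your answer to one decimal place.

First find each source's level at the receiver (point-source: −20·log₁₀(r/r_ref)), then combine on an intensity basis.
transformer: 69.1 − 20·log₁₀(43.5/3.8) = 69.1 − 21.17 = 47.93 dB(A).
conveyor drive: 75.9 − 20·log₁₀(23.7/3.8) = 75.9 − 15.90 = 60.00 dB(A).
Σ 10^(L/10) = 1.062e+06 → L_total = 10·log₁₀(1.062e+06) = 60.26 dB(A).

60.3 dB(A)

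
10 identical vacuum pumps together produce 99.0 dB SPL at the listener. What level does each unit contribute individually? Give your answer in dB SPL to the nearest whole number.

10 equal contributions raise the level by 10·log₁₀ 10 = 10.000 dB, so each unit alone gives 99.0 − 10.000.

89 dB SPL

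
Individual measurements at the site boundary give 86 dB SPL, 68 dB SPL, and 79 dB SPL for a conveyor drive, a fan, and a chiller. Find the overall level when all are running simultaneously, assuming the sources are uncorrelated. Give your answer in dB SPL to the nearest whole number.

For uncorrelated sources the intensities add, so convert each level to linear form, sum, and take 10·log₁₀ of the total.
Σ 10^(L/10) = 10^(86/10) + 10^(68/10) + 10^(79/10) = 4.838e+08.
L_total = 10·log₁₀(4.838e+08) = 86.85 dB SPL.

87 dB SPL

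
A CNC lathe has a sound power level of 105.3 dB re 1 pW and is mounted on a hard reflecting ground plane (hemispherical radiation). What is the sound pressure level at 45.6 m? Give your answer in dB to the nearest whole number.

64 dB

The power spreads over a hemisphere of area 2π·r², so L_p = L_w − 10·log₁₀(2π·r²).
2π·r² = 1.307e+04 m², 10·log₁₀ of that is 41.161 dB.
L_p = 105.3 − 41.161 = 64.14 dB.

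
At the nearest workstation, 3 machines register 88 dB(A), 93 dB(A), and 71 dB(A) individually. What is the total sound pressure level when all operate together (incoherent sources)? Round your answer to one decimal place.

For uncorrelated sources the intensities add, so convert each level to linear form, sum, and take 10·log₁₀ of the total.
Σ 10^(L/10) = 10^(88/10) + 10^(93/10) + 10^(71/10) = 2.639e+09.
L_total = 10·log₁₀(2.639e+09) = 94.21 dB(A).

94.2 dB(A)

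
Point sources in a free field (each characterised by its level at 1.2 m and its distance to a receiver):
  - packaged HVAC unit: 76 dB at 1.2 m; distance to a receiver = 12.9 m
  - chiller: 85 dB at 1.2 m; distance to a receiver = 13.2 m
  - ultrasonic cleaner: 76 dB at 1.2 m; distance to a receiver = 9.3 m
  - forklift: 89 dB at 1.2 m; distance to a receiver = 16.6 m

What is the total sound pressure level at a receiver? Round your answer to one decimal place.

68.9 dB

Propagate each source to the receiver with L = L_ref − 20·log₁₀(r/r_ref), then add intensities.
packaged HVAC unit: 76 − 20·log₁₀(12.9/1.2) = 76 − 20.63 = 55.37 dB.
chiller: 85 − 20·log₁₀(13.2/1.2) = 85 − 20.83 = 64.17 dB.
ultrasonic cleaner: 76 − 20·log₁₀(9.3/1.2) = 76 − 17.79 = 58.21 dB.
forklift: 89 − 20·log₁₀(16.6/1.2) = 89 − 22.82 = 66.18 dB.
Σ 10^(L/10) = 7.772e+06 → L_total = 10·log₁₀(7.772e+06) = 68.91 dB.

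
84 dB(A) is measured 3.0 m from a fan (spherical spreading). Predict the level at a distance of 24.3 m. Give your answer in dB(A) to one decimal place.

65.8 dB(A)

Spherical spreading from a point source gives a 20·log₁₀(r₂/r₁) drop.
L₂ = 84 − 20·log₁₀(24.3/3.0) = 84 − 18.170 = 65.83 dB(A).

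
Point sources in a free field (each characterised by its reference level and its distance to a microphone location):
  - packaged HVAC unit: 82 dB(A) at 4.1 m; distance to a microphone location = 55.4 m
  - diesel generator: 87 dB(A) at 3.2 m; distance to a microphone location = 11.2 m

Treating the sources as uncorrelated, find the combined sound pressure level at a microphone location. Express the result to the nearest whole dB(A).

76 dB(A)

First find each source's level at the receiver (point-source: −20·log₁₀(r/r_ref)), then combine on an intensity basis.
packaged HVAC unit: 82 − 20·log₁₀(55.4/4.1) = 82 − 22.61 = 59.39 dB(A).
diesel generator: 87 − 20·log₁₀(11.2/3.2) = 87 − 10.88 = 76.12 dB(A).
Σ 10^(L/10) = 4.178e+07 → L_total = 10·log₁₀(4.178e+07) = 76.21 dB(A).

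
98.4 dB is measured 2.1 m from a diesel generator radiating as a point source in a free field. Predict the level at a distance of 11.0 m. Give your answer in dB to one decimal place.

Point-source attenuation: ΔL = 20·log₁₀(r₂/r₁) = 20·log₁₀(11.0/2.1) = 14.383 dB.
L₂ = 98.4 − 20·log₁₀(11.0/2.1) = 98.4 − 14.383 = 84.02 dB.

84.0 dB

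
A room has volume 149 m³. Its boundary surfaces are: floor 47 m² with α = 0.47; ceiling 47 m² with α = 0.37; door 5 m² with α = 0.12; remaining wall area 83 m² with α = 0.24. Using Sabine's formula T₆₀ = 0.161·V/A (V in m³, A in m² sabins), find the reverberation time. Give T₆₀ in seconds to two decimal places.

0.40 s

Summing Sᵢαᵢ: 47·0.47 + 47·0.37 + 5·0.12 + 83·0.24 = 60.00 m².
T₆₀ = 0.161·V/A = 0.161·149/60.00 = 0.400 s.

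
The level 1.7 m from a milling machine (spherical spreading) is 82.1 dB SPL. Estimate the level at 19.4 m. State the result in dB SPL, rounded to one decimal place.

Spherical spreading from a point source gives a 20·log₁₀(r₂/r₁) drop.
L₂ = 82.1 − 20·log₁₀(19.4/1.7) = 82.1 − 21.147 = 60.95 dB SPL.

61.0 dB SPL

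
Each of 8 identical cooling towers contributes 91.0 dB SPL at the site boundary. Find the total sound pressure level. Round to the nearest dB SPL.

100 dB SPL

With 8 equal, uncorrelated contributions the intensity is 8× that of one unit, giving a rise of 10·log₁₀ 8.
L_total = 91.0 + 10·log₁₀(8) = 91.0 + 9.031 = 100.03 dB SPL.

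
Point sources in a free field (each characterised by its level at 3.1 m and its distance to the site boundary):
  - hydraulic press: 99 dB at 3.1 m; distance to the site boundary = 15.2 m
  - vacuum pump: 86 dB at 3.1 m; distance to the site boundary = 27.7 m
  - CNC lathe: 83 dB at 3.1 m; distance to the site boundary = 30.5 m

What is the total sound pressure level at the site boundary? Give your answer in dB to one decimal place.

85.3 dB

First find each source's level at the receiver (point-source: −20·log₁₀(r/r_ref)), then combine on an intensity basis.
hydraulic press: 99 − 20·log₁₀(15.2/3.1) = 99 − 13.81 = 85.19 dB.
vacuum pump: 86 − 20·log₁₀(27.7/3.1) = 86 − 19.02 = 66.98 dB.
CNC lathe: 83 − 20·log₁₀(30.5/3.1) = 83 − 19.86 = 63.14 dB.
Σ 10^(L/10) = 3.374e+08 → L_total = 10·log₁₀(3.374e+08) = 85.28 dB.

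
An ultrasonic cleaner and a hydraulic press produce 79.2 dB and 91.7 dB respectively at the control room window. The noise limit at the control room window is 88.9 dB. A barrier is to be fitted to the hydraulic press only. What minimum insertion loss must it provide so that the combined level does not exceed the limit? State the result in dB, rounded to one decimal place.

3.3 dB

Fixed contribution from the other source: Σ 10^(L/10) = 10^(79.2/10) = 8.318e+07 (79.20 dB).
The limit corresponds to 10^(88.9/10) = 7.762e+08; subtracting the fixed part leaves 6.931e+08 for the hydraulic press, i.e. 88.41 dB.
So the hydraulic press must be reduced from 91.7 to 88.41 dB: IL = 3.29 dB.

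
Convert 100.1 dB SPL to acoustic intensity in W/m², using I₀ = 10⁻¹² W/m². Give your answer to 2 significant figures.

I/I₀ = 10^(100.1/10) = 1.023e+10, so I = 1.023e+10 × 10⁻¹² W/m².

0.010 W/m²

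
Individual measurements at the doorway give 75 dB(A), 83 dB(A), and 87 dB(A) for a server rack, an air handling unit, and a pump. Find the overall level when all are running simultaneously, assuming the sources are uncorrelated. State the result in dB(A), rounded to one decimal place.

88.6 dB(A)

Incoherent sources combine by intensity addition: L_total = 10·log₁₀(Σ 10^(L_i/10)).
Σ 10^(L/10) = 10^(75/10) + 10^(83/10) + 10^(87/10) = 7.323e+08.
L_total = 10·log₁₀(7.323e+08) = 88.65 dB(A).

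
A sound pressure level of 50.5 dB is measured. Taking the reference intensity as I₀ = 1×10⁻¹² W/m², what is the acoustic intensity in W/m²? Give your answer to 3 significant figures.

L = 10·log₁₀(I/I₀) ⇒ I = I₀·10^(L/10) = 10⁻¹² × 10^5.05.

1.12e-07 W/m²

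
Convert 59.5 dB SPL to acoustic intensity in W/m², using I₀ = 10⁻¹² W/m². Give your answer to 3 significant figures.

8.91e-07 W/m²

L = 10·log₁₀(I/I₀) ⇒ I = I₀·10^(L/10) = 10⁻¹² × 10^5.95.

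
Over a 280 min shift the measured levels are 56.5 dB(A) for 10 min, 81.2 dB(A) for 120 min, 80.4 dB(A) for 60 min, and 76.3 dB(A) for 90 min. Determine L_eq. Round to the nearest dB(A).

80 dB(A)

L_eq = 10·log₁₀[(1/T)·Σ tᵢ·10^(Lᵢ/10)] with T = 280 min.
Σ tᵢ·10^(Lᵢ/10) = 10·10^(56.5/10) + 120·10^(81.2/10) + 60·10^(80.4/10) + 90·10^(76.3/10) = 2.624e+10.
L_eq = 10·log₁₀(2.624e+10/280) = 79.72 dB(A).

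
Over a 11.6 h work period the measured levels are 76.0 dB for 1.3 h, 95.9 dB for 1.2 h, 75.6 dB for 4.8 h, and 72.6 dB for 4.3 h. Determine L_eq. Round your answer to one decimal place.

86.3 dB

Weight each interval's intensity by its duration and average over T = 11.6 h:
Σ tᵢ·10^(Lᵢ/10) = 1.3·10^(76.0/10) + 1.2·10^(95.9/10) + 4.8·10^(75.6/10) + 4.3·10^(72.6/10) = 4.973e+09.
L_eq = 10·log₁₀(4.973e+09/11.6) = 86.32 dB.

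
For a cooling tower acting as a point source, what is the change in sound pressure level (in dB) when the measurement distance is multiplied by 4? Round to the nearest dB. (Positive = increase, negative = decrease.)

Point-source spreading: ΔL = −20·log₁₀(r₂/r₁).
ΔL = −20·log₁₀(4) = -12.04 dB.

-12 dB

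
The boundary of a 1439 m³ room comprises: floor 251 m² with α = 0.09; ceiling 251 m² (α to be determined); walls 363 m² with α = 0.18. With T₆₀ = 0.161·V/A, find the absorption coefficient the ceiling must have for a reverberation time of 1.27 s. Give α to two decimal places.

0.38

A = 0.161·V/T₆₀ = 0.161·1439/1.27 = 182.42 m² sabins.
Absorption from the other surfaces = 251·0.09 + 363·0.18 = 87.93 m², so the ceiling must supply 94.49 m² over 251 m².
α = 94.49/251 = 0.376.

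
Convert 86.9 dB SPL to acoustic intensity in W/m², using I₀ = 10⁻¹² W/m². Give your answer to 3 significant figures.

I = I₀·10^(L/10) = 10⁻¹² × 10^(86.9/10) = 10^(-3.310).

0.000490 W/m²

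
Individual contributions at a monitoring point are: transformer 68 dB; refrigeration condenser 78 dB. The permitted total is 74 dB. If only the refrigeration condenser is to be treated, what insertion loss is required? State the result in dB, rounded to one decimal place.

5.3 dB

The untreated sources together contribute 10^(68/10) = 6.310e+06, i.e. 68.00 dB.
To meet 74 dB overall, the treated refrigeration condenser may contribute at most 10^(74/10) − 6.310e+06 = 1.881e+07, i.e. 72.74 dB.
Required insertion loss = 78 − 72.74 = 5.26 dB.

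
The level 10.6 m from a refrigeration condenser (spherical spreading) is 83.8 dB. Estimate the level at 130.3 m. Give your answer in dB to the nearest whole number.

For a point source, L₂ = L₁ − 20·log₁₀(r₂/r₁).
L₂ = 83.8 − 20·log₁₀(130.3/10.6) = 83.8 − 21.793 = 62.01 dB.

62 dB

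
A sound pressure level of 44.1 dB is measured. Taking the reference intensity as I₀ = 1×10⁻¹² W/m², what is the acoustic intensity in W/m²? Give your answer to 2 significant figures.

2.6e-08 W/m²

L = 10·log₁₀(I/I₀) ⇒ I = I₀·10^(L/10) = 10⁻¹² × 10^4.41.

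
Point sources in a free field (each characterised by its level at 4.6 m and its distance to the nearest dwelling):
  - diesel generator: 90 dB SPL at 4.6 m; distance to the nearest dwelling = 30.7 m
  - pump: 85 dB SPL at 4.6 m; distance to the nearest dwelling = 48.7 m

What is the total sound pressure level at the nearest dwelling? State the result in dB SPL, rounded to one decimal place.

Propagate each source to the receiver with L = L_ref − 20·log₁₀(r/r_ref), then add intensities.
diesel generator: 90 − 20·log₁₀(30.7/4.6) = 90 − 16.49 = 73.51 dB SPL.
pump: 85 − 20·log₁₀(48.7/4.6) = 85 − 20.50 = 64.50 dB SPL.
Σ 10^(L/10) = 2.527e+07 → L_total = 10·log₁₀(2.527e+07) = 74.03 dB SPL.

74.0 dB SPL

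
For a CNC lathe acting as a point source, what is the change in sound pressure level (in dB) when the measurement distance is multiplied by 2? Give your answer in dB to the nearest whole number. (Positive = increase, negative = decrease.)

-6 dB

With spherical spreading the level changes by −20·log₁₀(r₂/r₁).
ΔL = −20·log₁₀(2) = -6.02 dB.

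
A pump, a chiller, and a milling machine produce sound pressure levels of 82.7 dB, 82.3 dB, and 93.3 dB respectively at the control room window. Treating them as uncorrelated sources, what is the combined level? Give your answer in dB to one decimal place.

For uncorrelated sources the intensities add, so convert each level to linear form, sum, and take 10·log₁₀ of the total.
Σ 10^(L/10) = 10^(82.7/10) + 10^(82.3/10) + 10^(93.3/10) = 2.494e+09.
L_total = 10·log₁₀(2.494e+09) = 93.97 dB.

94.0 dB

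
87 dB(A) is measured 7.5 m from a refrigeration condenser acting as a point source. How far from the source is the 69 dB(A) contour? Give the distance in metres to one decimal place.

The 18.0 dB drop corresponds to a distance ratio of 10^(18.0/20) for a point source.
r₂ = 7.5·10^((87−69)/20) = 7.5·10^(18.0/20) = 59.57 m.

59.6 m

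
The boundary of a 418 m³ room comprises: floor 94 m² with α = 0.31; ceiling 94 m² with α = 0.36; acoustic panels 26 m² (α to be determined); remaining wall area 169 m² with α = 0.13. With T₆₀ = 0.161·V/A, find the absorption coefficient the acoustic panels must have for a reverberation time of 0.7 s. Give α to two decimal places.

A = 0.161·V/T₆₀ = 0.161·418/0.7 = 96.14 m² sabins.
Absorption from the other surfaces = 94·0.31 + 94·0.36 + 169·0.13 = 84.95 m², so the acoustic panels must supply 11.19 m² over 26 m².
α = 11.19/26 = 0.430.

0.43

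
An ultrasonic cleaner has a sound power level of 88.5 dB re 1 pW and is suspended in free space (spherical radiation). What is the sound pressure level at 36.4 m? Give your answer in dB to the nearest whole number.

L_p = L_w − 10·log₁₀(4π·r²) with r = 36.4 m.
4π·r² = 1.665e+04 m², 10·log₁₀ of that is 42.214 dB.
L_p = 88.5 − 42.214 = 46.29 dB.

46 dB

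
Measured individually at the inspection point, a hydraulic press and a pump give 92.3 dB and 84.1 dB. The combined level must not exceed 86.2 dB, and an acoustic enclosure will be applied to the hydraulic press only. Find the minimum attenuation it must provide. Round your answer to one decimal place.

10.3 dB

Everything except the hydraulic press sums to 10^(84.1/10) = 2.570e+08 in linear terms, 84.10 dB.
The limit corresponds to 10^(86.2/10) = 4.169e+08; subtracting the fixed part leaves 1.598e+08 for the hydraulic press, i.e. 82.04 dB.
So the hydraulic press must be reduced from 92.3 to 82.04 dB: IL = 10.26 dB.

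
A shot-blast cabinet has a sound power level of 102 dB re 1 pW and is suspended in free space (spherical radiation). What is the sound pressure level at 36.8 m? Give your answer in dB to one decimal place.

Free-field spherical radiation: L_p = L_w − 10·log₁₀(4π·r²), r = 36.8 m.
4π·r² = 1.702e+04 m², 10·log₁₀ of that is 42.309 dB.
L_p = 102 − 42.309 = 59.69 dB.

59.7 dB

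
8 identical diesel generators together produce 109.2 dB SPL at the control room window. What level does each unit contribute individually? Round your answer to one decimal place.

100.2 dB SPL

Dividing the total intensity by 8 lowers the level by 10·log₁₀ 8 = 9.031 dB: L₁ = 109.2 − 9.031.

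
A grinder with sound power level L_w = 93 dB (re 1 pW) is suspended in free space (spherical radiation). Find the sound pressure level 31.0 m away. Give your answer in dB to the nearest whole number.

The power spreads over a sphere of area 4π·r², so L_p = L_w − 10·log₁₀(4π·r²).
4π·r² = 1.208e+04 m², 10·log₁₀ of that is 40.819 dB.
L_p = 93 − 40.819 = 52.18 dB.

52 dB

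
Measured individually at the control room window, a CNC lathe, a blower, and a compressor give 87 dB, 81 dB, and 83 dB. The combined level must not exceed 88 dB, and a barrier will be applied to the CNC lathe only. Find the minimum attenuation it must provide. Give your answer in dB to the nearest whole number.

Fixed contribution from the other sources: Σ 10^(L/10) = 10^(81/10) + 10^(83/10) = 3.254e+08 (85.12 dB).
The limit corresponds to 10^(88/10) = 6.310e+08; subtracting the fixed part leaves 3.055e+08 for the CNC lathe, i.e. 84.85 dB.
Required insertion loss = 87 − 84.85 = 2.15 dB.

2 dB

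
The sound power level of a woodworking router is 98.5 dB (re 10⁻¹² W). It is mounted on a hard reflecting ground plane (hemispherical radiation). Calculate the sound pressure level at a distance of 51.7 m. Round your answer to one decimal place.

The power spreads over a hemisphere of area 2π·r², so L_p = L_w − 10·log₁₀(2π·r²).
2π·r² = 1.679e+04 m², 10·log₁₀ of that is 42.252 dB.
L_p = 98.5 − 42.252 = 56.25 dB.

56.2 dB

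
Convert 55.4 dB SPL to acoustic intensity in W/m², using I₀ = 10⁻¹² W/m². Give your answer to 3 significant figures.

I = I₀·10^(L/10) = 10⁻¹² × 10^(55.4/10) = 10^(-6.460).

3.47e-07 W/m²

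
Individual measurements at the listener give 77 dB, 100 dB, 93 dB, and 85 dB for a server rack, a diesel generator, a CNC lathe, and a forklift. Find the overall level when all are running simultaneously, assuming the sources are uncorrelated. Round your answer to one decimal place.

100.9 dB

For uncorrelated sources the intensities add, so convert each level to linear form, sum, and take 10·log₁₀ of the total.
Σ 10^(L/10) = 10^(77/10) + 10^(100/10) + 10^(93/10) + 10^(85/10) = 1.236e+10.
L_total = 10·log₁₀(1.236e+10) = 100.92 dB.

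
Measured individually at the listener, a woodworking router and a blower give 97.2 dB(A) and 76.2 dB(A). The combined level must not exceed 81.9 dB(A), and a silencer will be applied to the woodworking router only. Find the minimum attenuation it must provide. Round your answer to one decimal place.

16.7 dB

The untreated sources together contribute 10^(76.2/10) = 4.169e+07, i.e. 76.20 dB(A).
The limit corresponds to 10^(81.9/10) = 1.549e+08; subtracting the fixed part leaves 1.132e+08 for the woodworking router, i.e. 80.54 dB(A).
Required insertion loss = 97.2 − 80.54 = 16.66 dB.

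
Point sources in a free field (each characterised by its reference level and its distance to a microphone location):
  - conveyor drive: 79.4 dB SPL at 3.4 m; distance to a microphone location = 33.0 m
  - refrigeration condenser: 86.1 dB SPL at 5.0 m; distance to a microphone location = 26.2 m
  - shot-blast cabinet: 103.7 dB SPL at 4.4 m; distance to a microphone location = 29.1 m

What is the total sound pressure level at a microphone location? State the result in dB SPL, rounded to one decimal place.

Propagate each source to the receiver with L = L_ref − 20·log₁₀(r/r_ref), then add intensities.
conveyor drive: 79.4 − 20·log₁₀(33.0/3.4) = 79.4 − 19.74 = 59.66 dB SPL.
refrigeration condenser: 86.1 − 20·log₁₀(26.2/5.0) = 86.1 − 14.39 = 71.71 dB SPL.
shot-blast cabinet: 103.7 − 20·log₁₀(29.1/4.4) = 103.7 − 16.41 = 87.29 dB SPL.
Σ 10^(L/10) = 5.517e+08 → L_total = 10·log₁₀(5.517e+08) = 87.42 dB SPL.

87.4 dB SPL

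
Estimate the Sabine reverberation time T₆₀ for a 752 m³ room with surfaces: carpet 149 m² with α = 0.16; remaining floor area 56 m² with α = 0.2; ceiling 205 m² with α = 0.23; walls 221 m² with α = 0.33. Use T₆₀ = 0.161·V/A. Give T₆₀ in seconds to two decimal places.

0.78 s

Summing Sᵢαᵢ: 149·0.16 + 56·0.2 + 205·0.23 + 221·0.33 = 155.12 m².
T₆₀ = 0.161 × 752 / 155.12 = 0.781 s.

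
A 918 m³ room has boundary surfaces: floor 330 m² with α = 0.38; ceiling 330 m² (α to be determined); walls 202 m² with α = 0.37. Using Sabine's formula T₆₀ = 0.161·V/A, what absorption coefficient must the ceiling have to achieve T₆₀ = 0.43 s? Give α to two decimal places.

0.44

From T₆₀ = 0.161·V/A, the target T₆₀ = 0.43 s needs A = 0.161·918/0.43 = 343.72 m².
Absorption from the other surfaces = 330·0.38 + 202·0.37 = 200.14 m², so the ceiling must supply 143.58 m² over 330 m².
α = 143.58/330 = 0.435.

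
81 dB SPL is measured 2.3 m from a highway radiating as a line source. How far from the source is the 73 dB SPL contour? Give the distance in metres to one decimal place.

14.5 m

For a line source L₁ − L₂ = 10·log₁₀(r₂/r₁), so r₂ = r₁·10^((L₁−L₂)/10).
r₂ = 2.3·10^((81−73)/10) = 2.3·10^(8.0/10) = 14.51 m.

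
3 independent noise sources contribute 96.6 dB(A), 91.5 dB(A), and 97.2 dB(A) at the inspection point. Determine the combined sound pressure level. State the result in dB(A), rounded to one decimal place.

For uncorrelated sources the intensities add, so convert each level to linear form, sum, and take 10·log₁₀ of the total.
Σ 10^(L/10) = 10^(96.6/10) + 10^(91.5/10) + 10^(97.2/10) = 1.123e+10.
L_total = 10·log₁₀(1.123e+10) = 100.50 dB(A).

100.5 dB(A)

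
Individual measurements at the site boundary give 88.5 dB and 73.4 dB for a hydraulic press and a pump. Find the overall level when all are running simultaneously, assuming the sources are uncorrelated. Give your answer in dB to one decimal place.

Incoherent sources combine by intensity addition: L_total = 10·log₁₀(Σ 10^(L_i/10)).
Σ 10^(L/10) = 10^(88.5/10) + 10^(73.4/10) = 7.298e+08.
L_total = 10·log₁₀(7.298e+08) = 88.63 dB.

88.6 dB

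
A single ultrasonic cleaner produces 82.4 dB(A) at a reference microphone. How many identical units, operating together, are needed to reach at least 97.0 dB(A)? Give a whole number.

Need L₁ + 10·log₁₀ N ≥ 97.0, i.e. log₁₀ N ≥ 1.46.
N ≥ 10^(14.6/10) = 28.840, so N = 29.

29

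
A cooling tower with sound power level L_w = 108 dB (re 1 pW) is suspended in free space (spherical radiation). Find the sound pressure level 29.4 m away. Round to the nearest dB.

Free-field spherical radiation: L_p = L_w − 10·log₁₀(4π·r²), r = 29.4 m.
4π·r² = 1.086e+04 m², 10·log₁₀ of that is 40.359 dB.
L_p = 108 − 40.359 = 67.64 dB.

68 dB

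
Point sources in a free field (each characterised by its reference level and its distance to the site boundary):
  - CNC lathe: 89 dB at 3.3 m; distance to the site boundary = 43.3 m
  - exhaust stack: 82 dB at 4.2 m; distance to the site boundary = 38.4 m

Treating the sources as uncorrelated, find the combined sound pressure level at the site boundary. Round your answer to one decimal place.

Apply inverse-square spreading to bring every level to the receiver, then sum 10^(L/10).
CNC lathe: 89 − 20·log₁₀(43.3/3.3) = 89 − 22.36 = 66.64 dB.
exhaust stack: 82 − 20·log₁₀(38.4/4.2) = 82 − 19.22 = 62.78 dB.
Σ 10^(L/10) = 6.510e+06 → L_total = 10·log₁₀(6.510e+06) = 68.14 dB.

68.1 dB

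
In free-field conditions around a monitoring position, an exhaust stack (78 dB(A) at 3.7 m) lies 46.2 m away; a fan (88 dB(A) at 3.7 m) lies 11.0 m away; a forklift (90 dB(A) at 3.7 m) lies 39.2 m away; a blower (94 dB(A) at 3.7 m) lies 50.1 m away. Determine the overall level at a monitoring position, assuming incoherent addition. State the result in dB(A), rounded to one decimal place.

79.7 dB(A)

Propagate each source to the receiver with L = L_ref − 20·log₁₀(r/r_ref), then add intensities.
exhaust stack: 78 − 20·log₁₀(46.2/3.7) = 78 − 21.93 = 56.07 dB(A).
fan: 88 − 20·log₁₀(11.0/3.7) = 88 − 9.46 = 78.54 dB(A).
forklift: 90 − 20·log₁₀(39.2/3.7) = 90 − 20.50 = 69.50 dB(A).
blower: 94 − 20·log₁₀(50.1/3.7) = 94 − 22.63 = 71.37 dB(A).
Σ 10^(L/10) = 9.440e+07 → L_total = 10·log₁₀(9.440e+07) = 79.75 dB(A).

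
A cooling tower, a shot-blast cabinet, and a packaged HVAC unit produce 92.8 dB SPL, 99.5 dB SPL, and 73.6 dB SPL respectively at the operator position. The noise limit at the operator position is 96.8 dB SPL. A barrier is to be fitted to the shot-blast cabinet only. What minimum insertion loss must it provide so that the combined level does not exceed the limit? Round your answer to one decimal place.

4.9 dB

Everything except the shot-blast cabinet sums to 10^(92.8/10) + 10^(73.6/10) = 1.928e+09 in linear terms, 92.85 dB SPL.
The limit corresponds to 10^(96.8/10) = 4.786e+09; subtracting the fixed part leaves 2.858e+09 for the shot-blast cabinet, i.e. 94.56 dB SPL.
So the shot-blast cabinet must be reduced from 99.5 to 94.56 dB SPL: IL = 4.94 dB.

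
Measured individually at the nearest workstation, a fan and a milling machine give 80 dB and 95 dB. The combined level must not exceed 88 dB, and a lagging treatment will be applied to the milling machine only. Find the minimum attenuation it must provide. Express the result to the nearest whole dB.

Everything except the milling machine sums to 10^(80/10) = 1.000e+08 in linear terms, 80.00 dB.
To meet 88 dB overall, the treated milling machine may contribute at most 10^(88/10) − 1.000e+08 = 5.310e+08, i.e. 87.25 dB.
So the milling machine must be reduced from 95 to 87.25 dB: IL = 7.75 dB.

8 dB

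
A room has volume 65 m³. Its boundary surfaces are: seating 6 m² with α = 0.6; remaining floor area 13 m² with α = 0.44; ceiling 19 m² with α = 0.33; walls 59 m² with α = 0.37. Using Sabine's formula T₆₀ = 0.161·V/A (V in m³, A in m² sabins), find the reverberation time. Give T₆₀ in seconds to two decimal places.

0.28 s

Total absorption A = 6·0.6 + 13·0.44 + 19·0.33 + 59·0.37 = 37.42 m² sabins.
T₆₀ = 0.161·V/A = 0.161·65/37.42 = 0.280 s.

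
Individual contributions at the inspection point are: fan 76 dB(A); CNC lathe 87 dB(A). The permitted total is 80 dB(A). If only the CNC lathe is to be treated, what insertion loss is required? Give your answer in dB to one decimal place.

9.2 dB

Everything except the CNC lathe sums to 10^(76/10) = 3.981e+07 in linear terms, 76.00 dB(A).
To meet 80 dB(A) overall, the treated CNC lathe may contribute at most 10^(80/10) − 3.981e+07 = 6.019e+07, i.e. 77.80 dB(A).
Required insertion loss = 87 − 77.80 = 9.20 dB.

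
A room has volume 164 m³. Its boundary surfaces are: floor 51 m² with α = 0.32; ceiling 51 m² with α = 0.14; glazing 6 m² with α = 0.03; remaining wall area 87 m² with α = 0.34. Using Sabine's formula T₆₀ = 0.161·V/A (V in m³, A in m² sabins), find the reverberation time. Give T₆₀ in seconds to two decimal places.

Summing Sᵢαᵢ: 51·0.32 + 51·0.14 + 6·0.03 + 87·0.34 = 53.22 m².
T₆₀ = 0.161·V/A = 0.161·164/53.22 = 0.496 s.

0.50 s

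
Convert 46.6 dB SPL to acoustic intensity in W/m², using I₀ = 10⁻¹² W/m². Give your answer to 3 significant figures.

I = I₀·10^(L/10) = 10⁻¹² × 10^(46.6/10) = 10^(-7.340).

4.57e-08 W/m²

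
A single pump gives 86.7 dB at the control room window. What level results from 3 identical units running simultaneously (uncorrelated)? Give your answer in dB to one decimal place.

91.5 dB

With 3 equal, uncorrelated contributions the intensity is 3× that of one unit, giving a rise of 10·log₁₀ 3.
L_total = 86.7 + 10·log₁₀(3) = 86.7 + 4.771 = 91.47 dB.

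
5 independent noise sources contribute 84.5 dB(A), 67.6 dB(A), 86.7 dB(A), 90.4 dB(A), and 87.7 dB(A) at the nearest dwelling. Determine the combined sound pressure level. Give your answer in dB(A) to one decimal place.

93.9 dB(A)

Incoherent sources combine by intensity addition: L_total = 10·log₁₀(Σ 10^(L_i/10)).
Σ 10^(L/10) = 10^(84.5/10) + 10^(67.6/10) + 10^(86.7/10) + 10^(90.4/10) + 10^(87.7/10) = 2.441e+09.
L_total = 10·log₁₀(2.441e+09) = 93.88 dB(A).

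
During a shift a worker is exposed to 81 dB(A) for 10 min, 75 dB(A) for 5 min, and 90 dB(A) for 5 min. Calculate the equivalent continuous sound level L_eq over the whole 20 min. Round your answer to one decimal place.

The energy average is taken in the linear domain: L_eq = 10·log₁₀[(Σ tᵢ·10^(Lᵢ/10))/T], T = 20 min.
Σ tᵢ·10^(Lᵢ/10) = 10·10^(81/10) + 5·10^(75/10) + 5·10^(90/10) = 6.417e+09.
L_eq = 10·log₁₀(6.417e+09/20) = 85.06 dB(A).

85.1 dB(A)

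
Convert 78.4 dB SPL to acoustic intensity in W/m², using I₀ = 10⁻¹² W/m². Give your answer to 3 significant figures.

6.92e-05 W/m²

I = I₀·10^(L/10) = 10⁻¹² × 10^(78.4/10) = 10^(-4.160).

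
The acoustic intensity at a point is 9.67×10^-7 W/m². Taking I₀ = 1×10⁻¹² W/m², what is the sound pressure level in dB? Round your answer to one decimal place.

59.9 dB

I/I₀ = 9.67×10^-7/10⁻¹² = 9.67×10^5, and L = 10·log₁₀(I/I₀).
L = 10·(0.9854 + 5) = 59.85 dB.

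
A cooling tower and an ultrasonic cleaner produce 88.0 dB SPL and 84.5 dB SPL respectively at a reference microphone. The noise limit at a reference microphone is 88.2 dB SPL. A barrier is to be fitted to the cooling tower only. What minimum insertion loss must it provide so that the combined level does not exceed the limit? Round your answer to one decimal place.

Everything except the cooling tower sums to 10^(84.5/10) = 2.818e+08 in linear terms, 84.50 dB SPL.
The limit corresponds to 10^(88.2/10) = 6.607e+08; subtracting the fixed part leaves 3.789e+08 for the cooling tower, i.e. 85.78 dB SPL.
Required insertion loss = 88.0 − 85.78 = 2.22 dB.

2.2 dB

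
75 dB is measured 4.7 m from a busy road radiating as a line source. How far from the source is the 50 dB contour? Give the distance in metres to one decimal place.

1486.3 m

The 25.0 dB drop corresponds to a distance ratio of 10^(25.0/10) for a line source.
r₂ = 4.7·10^((75−50)/10) = 4.7·10^(25.0/10) = 1486.27 m.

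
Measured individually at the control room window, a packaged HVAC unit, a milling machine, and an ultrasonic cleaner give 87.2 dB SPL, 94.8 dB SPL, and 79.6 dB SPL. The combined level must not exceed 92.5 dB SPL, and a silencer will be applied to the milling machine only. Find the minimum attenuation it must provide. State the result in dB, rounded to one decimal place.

Fixed contribution from the other sources: Σ 10^(L/10) = 10^(87.2/10) + 10^(79.6/10) = 6.160e+08 (87.90 dB SPL).
To meet 92.5 dB SPL overall, the treated milling machine may contribute at most 10^(92.5/10) − 6.160e+08 = 1.162e+09, i.e. 90.65 dB SPL.
Required insertion loss = 94.8 − 90.65 = 4.15 dB.

4.1 dB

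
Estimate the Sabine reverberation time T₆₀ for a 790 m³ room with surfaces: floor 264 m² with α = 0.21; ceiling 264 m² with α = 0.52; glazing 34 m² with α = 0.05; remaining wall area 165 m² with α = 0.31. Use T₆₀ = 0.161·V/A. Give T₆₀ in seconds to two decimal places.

0.52 s

Summing Sᵢαᵢ: 264·0.21 + 264·0.52 + 34·0.05 + 165·0.31 = 245.57 m².
T₆₀ = 0.161 × 790 / 245.57 = 0.518 s.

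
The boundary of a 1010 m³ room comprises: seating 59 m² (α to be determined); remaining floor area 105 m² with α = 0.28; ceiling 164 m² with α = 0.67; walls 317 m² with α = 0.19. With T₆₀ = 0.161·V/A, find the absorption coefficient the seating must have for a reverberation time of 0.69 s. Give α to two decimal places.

0.61

A = 0.161·V/T₆₀ = 0.161·1010/0.69 = 235.67 m² sabins.
Absorption from the other surfaces = 105·0.28 + 164·0.67 + 317·0.19 = 199.51 m², so the seating must supply 36.16 m² over 59 m².
α = 36.16/59 = 0.613.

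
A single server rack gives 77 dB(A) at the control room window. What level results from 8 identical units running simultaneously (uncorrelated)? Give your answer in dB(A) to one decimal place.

86.0 dB(A)

N identical incoherent sources raise the level by 10·log₁₀ N.
L_total = 77 + 10·log₁₀(8) = 77 + 9.031 = 86.03 dB(A).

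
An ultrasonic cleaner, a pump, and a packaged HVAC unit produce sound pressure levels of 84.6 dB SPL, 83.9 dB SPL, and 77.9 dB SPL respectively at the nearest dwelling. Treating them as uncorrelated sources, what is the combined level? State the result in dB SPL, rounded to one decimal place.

For uncorrelated sources the intensities add, so convert each level to linear form, sum, and take 10·log₁₀ of the total.
Σ 10^(L/10) = 10^(84.6/10) + 10^(83.9/10) + 10^(77.9/10) = 5.955e+08.
L_total = 10·log₁₀(5.955e+08) = 87.75 dB SPL.

87.7 dB SPL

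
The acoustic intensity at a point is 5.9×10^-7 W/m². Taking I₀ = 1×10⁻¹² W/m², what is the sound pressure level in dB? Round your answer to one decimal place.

Dividing by I₀ shifts the exponent by 12: I/I₀ = 5.9×10^5.
L = 10·(0.7709 + 5) = 57.71 dB.

57.7 dB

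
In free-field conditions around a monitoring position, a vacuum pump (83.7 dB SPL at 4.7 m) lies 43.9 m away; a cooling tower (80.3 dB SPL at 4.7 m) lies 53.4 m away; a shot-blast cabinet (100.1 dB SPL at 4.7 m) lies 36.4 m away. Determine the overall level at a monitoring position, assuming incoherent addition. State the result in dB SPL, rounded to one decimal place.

Propagate each source to the receiver with L = L_ref − 20·log₁₀(r/r_ref), then add intensities.
vacuum pump: 83.7 − 20·log₁₀(43.9/4.7) = 83.7 − 19.41 = 64.29 dB SPL.
cooling tower: 80.3 − 20·log₁₀(53.4/4.7) = 80.3 − 21.11 = 59.19 dB SPL.
shot-blast cabinet: 100.1 − 20·log₁₀(36.4/4.7) = 100.1 − 17.78 = 82.32 dB SPL.
Σ 10^(L/10) = 1.741e+08 → L_total = 10·log₁₀(1.741e+08) = 82.41 dB SPL.

82.4 dB SPL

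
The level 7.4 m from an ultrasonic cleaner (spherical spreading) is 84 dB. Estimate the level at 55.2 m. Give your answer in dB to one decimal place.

66.5 dB

Point-source attenuation: ΔL = 20·log₁₀(r₂/r₁) = 20·log₁₀(55.2/7.4) = 17.454 dB.
L₂ = 84 − 20·log₁₀(55.2/7.4) = 84 − 17.454 = 66.55 dB.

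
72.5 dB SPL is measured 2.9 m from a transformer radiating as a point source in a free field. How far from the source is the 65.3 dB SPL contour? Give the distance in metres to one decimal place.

For a point source L₁ − L₂ = 20·log₁₀(r₂/r₁), so r₂ = r₁·10^((L₁−L₂)/20).
r₂ = 2.9·10^((72.5−65.3)/20) = 2.9·10^(7.2/20) = 6.64 m.

6.6 m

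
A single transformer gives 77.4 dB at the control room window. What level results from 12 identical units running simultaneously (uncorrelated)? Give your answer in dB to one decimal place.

N identical incoherent sources raise the level by 10·log₁₀ N.
L_total = 77.4 + 10·log₁₀(12) = 77.4 + 10.792 = 88.19 dB.

88.2 dB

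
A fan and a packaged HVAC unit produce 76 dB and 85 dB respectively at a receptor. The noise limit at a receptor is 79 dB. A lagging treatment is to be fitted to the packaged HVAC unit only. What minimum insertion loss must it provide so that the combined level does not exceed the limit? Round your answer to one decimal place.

9.0 dB

The untreated sources together contribute 10^(76/10) = 3.981e+07, i.e. 76.00 dB.
To meet 79 dB overall, the treated packaged HVAC unit may contribute at most 10^(79/10) − 3.981e+07 = 3.962e+07, i.e. 75.98 dB.
Required insertion loss = 85 − 75.98 = 9.02 dB.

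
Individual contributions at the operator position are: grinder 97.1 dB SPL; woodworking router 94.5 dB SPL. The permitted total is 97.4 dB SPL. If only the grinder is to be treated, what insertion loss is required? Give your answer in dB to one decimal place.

2.8 dB

Everything except the grinder sums to 10^(94.5/10) = 2.818e+09 in linear terms, 94.50 dB SPL.
The limit corresponds to 10^(97.4/10) = 5.495e+09; subtracting the fixed part leaves 2.677e+09 for the grinder, i.e. 94.28 dB SPL.
Required insertion loss = 97.1 − 94.28 = 2.82 dB.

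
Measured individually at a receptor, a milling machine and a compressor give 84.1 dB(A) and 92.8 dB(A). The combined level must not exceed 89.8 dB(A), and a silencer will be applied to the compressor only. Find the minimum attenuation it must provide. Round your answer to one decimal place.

4.4 dB

Everything except the compressor sums to 10^(84.1/10) = 2.570e+08 in linear terms, 84.10 dB(A).
The limit corresponds to 10^(89.8/10) = 9.550e+08; subtracting the fixed part leaves 6.980e+08 for the compressor, i.e. 88.44 dB(A).
Required insertion loss = 92.8 − 88.44 = 4.36 dB.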